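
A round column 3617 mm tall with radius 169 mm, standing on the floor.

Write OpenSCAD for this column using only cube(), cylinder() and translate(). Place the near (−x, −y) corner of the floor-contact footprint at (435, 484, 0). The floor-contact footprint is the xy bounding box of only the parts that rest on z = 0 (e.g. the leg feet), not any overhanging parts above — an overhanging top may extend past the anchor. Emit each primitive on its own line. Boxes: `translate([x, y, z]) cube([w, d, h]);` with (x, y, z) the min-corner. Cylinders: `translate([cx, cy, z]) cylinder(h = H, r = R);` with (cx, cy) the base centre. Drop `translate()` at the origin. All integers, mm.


translate([604, 653, 0]) cylinder(h = 3617, r = 169);


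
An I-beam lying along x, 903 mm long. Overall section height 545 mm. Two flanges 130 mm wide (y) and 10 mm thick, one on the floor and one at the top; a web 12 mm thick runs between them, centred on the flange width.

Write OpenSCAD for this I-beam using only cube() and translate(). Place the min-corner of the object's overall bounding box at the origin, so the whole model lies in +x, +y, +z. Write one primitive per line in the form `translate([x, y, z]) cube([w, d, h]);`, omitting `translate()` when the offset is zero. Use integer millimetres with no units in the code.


cube([903, 130, 10]);
translate([0, 59, 10]) cube([903, 12, 525]);
translate([0, 0, 535]) cube([903, 130, 10]);


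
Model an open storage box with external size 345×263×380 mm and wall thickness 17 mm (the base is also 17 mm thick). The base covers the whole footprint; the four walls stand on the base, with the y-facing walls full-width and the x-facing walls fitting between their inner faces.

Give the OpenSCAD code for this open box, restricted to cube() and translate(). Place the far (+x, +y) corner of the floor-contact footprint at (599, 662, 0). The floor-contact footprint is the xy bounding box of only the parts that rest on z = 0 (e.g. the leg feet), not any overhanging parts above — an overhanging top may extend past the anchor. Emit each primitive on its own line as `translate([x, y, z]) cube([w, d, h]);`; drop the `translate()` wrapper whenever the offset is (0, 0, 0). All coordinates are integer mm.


translate([254, 399, 0]) cube([345, 263, 17]);
translate([254, 399, 17]) cube([345, 17, 363]);
translate([254, 645, 17]) cube([345, 17, 363]);
translate([254, 416, 17]) cube([17, 229, 363]);
translate([582, 416, 17]) cube([17, 229, 363]);


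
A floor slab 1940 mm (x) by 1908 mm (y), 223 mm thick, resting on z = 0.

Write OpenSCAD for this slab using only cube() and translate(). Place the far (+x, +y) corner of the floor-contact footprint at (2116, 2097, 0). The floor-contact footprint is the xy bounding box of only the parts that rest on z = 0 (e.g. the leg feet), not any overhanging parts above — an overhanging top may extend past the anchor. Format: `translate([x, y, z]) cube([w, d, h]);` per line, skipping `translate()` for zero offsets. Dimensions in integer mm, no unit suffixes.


translate([176, 189, 0]) cube([1940, 1908, 223]);


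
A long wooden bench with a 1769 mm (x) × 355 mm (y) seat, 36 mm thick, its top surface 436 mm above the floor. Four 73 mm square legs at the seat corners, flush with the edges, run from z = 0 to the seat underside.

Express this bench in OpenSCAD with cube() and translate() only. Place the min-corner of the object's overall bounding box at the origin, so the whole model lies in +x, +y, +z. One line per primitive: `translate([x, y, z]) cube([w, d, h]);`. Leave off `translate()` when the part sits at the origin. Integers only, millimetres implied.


// leg_h = 436 − 36 = 400
translate([0, 0, 400]) cube([1769, 355, 36]);
cube([73, 73, 400]);
translate([0, 282, 0]) cube([73, 73, 400]);
translate([1696, 0, 0]) cube([73, 73, 400]);
translate([1696, 282, 0]) cube([73, 73, 400]);


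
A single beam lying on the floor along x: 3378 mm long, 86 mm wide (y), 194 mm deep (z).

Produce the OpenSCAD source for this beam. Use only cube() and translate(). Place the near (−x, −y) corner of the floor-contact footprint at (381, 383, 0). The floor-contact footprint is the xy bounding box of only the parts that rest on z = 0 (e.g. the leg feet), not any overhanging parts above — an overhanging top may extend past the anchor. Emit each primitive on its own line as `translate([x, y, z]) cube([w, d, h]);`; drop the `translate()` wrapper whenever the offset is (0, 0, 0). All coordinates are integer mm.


translate([381, 383, 0]) cube([3378, 86, 194]);


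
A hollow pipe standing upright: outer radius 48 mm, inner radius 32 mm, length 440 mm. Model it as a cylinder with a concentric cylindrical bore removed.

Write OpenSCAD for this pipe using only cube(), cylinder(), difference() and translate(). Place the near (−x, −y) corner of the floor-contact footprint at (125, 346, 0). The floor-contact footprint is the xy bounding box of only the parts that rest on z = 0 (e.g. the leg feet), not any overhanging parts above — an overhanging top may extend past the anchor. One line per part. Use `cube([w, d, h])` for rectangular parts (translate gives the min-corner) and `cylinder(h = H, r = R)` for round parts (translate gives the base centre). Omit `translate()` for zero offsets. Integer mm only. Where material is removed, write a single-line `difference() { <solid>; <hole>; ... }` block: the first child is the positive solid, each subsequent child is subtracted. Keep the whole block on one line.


difference() { translate([173, 394, 0]) cylinder(h = 440, r = 48); translate([173, 394, 0]) cylinder(h = 440, r = 32); }


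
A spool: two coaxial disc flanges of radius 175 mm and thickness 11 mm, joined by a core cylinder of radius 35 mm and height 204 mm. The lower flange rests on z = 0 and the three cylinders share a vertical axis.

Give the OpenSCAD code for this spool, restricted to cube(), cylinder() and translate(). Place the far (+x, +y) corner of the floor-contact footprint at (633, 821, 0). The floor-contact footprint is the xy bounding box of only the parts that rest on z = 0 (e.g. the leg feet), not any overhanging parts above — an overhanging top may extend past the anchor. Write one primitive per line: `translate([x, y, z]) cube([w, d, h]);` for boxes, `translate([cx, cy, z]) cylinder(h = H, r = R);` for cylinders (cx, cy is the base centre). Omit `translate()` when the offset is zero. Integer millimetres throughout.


translate([458, 646, 0]) cylinder(h = 11, r = 175);
translate([458, 646, 11]) cylinder(h = 204, r = 35);
translate([458, 646, 215]) cylinder(h = 11, r = 175);


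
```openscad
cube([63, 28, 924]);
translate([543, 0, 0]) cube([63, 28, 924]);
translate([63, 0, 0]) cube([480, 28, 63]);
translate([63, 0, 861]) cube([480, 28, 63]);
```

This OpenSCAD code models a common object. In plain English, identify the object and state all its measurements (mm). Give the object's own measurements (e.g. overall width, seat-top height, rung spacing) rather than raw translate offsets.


A rectangular picture frame lying in the x–z plane (depth along y). The opening is 480 mm wide (x) by 798 mm tall (z), surrounded by a border 63 mm wide on all four sides. The frame is 28 mm deep and is made of two full-height vertical stiles with two horizontal rails fitted between them.


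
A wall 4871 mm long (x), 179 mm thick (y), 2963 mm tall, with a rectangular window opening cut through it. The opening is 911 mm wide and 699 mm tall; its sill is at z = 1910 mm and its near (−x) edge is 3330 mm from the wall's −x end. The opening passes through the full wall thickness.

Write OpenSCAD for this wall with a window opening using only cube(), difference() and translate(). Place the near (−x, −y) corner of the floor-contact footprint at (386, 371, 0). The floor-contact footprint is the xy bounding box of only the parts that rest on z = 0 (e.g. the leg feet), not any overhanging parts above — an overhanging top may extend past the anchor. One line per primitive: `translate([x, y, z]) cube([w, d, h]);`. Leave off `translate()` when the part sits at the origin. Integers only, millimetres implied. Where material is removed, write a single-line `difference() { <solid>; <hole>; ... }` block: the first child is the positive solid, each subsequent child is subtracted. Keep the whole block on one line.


difference() { translate([386, 371, 0]) cube([4871, 179, 2963]); translate([3716, 371, 1910]) cube([911, 179, 699]); }


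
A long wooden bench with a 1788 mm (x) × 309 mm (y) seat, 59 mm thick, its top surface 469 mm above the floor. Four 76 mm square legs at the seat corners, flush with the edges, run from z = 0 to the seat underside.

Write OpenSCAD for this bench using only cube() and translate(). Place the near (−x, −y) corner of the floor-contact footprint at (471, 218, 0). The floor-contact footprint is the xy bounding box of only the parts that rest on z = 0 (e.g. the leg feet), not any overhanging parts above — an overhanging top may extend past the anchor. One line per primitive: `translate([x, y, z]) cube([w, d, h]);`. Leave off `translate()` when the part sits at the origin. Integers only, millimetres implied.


translate([471, 218, 410]) cube([1788, 309, 59]);
translate([471, 218, 0]) cube([76, 76, 410]);
translate([471, 451, 0]) cube([76, 76, 410]);
translate([2183, 218, 0]) cube([76, 76, 410]);
translate([2183, 451, 0]) cube([76, 76, 410]);


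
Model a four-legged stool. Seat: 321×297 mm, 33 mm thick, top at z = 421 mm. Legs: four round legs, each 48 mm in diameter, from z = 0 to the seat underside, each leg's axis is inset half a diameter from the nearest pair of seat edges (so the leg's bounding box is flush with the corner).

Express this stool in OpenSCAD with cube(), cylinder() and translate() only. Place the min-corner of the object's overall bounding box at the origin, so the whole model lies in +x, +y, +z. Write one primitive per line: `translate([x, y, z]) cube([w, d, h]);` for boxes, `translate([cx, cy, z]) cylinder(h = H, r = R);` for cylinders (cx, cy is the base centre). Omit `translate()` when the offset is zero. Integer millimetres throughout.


translate([0, 0, 388]) cube([321, 297, 33]);
translate([24, 24, 0]) cylinder(h = 388, r = 24);
translate([297, 24, 0]) cylinder(h = 388, r = 24);
translate([24, 273, 0]) cylinder(h = 388, r = 24);
translate([297, 273, 0]) cylinder(h = 388, r = 24);


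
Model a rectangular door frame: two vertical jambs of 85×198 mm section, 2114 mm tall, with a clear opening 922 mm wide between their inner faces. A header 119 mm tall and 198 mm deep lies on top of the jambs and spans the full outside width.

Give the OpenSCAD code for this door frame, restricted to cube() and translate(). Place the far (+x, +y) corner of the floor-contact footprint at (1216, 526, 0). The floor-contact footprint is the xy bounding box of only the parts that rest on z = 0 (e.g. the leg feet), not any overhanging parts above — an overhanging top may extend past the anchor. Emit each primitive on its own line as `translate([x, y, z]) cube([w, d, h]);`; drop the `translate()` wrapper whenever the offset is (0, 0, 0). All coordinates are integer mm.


translate([124, 328, 0]) cube([85, 198, 2114]);
translate([1131, 328, 0]) cube([85, 198, 2114]);
translate([124, 328, 2114]) cube([1092, 198, 119]);


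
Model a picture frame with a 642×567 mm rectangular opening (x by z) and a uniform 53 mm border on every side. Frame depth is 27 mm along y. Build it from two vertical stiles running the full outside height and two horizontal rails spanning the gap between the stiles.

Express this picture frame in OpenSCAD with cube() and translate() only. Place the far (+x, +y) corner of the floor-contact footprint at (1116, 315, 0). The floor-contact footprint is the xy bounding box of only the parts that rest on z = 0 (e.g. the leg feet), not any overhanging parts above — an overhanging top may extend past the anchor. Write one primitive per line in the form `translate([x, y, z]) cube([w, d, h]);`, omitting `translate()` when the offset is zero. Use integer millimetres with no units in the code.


translate([368, 288, 0]) cube([53, 27, 673]);
translate([1063, 288, 0]) cube([53, 27, 673]);
translate([421, 288, 0]) cube([642, 27, 53]);
translate([421, 288, 620]) cube([642, 27, 53]);


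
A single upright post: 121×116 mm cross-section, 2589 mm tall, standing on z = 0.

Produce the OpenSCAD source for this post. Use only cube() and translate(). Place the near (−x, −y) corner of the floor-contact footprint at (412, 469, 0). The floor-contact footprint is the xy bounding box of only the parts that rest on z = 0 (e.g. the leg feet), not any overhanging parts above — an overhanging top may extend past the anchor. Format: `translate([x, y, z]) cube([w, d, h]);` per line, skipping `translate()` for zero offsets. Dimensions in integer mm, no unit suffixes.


translate([412, 469, 0]) cube([121, 116, 2589]);


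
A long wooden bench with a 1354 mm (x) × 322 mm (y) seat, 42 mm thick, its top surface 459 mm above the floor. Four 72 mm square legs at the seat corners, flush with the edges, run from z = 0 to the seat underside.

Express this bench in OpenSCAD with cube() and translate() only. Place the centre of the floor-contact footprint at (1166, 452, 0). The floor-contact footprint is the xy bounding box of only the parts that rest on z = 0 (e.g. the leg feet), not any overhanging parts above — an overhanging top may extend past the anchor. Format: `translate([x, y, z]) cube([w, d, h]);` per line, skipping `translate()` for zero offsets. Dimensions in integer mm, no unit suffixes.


// leg_h = 459 − 42 = 417
translate([489, 291, 417]) cube([1354, 322, 42]);
translate([489, 291, 0]) cube([72, 72, 417]);
translate([489, 541, 0]) cube([72, 72, 417]);
translate([1771, 291, 0]) cube([72, 72, 417]);
translate([1771, 541, 0]) cube([72, 72, 417]);


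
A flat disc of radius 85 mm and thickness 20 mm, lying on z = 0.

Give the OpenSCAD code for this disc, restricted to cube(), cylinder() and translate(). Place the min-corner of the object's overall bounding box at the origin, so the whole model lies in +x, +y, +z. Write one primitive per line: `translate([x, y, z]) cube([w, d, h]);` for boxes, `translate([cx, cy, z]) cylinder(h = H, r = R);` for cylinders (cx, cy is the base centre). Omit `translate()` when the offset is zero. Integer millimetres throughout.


translate([85, 85, 0]) cylinder(h = 20, r = 85);


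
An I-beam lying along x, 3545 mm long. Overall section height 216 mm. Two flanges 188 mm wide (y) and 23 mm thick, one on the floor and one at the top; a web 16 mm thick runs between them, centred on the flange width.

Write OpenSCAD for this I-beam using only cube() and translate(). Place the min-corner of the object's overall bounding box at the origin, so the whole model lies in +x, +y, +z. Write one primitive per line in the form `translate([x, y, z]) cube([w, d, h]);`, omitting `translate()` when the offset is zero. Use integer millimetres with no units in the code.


cube([3545, 188, 23]);
translate([0, 86, 23]) cube([3545, 16, 170]);
translate([0, 0, 193]) cube([3545, 188, 23]);


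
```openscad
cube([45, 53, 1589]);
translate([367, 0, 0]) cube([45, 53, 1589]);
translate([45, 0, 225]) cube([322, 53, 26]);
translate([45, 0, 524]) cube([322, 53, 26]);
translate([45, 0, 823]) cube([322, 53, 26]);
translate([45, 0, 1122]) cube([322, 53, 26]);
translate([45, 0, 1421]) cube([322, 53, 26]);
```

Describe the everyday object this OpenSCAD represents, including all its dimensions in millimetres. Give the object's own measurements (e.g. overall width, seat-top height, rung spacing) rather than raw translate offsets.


A straight ladder. Two 45×53 mm vertical rails, 1589 mm tall, stand 412 mm apart (outside-to-outside) with their front faces coplanar on the −y side. 5 rungs, each 53 mm deep and 26 mm tall, span between the inner faces of the rails, front faces flush with the rails. The lowest rung's underside is at z = 225 mm and rungs are spaced 299 mm apart (underside to underside).


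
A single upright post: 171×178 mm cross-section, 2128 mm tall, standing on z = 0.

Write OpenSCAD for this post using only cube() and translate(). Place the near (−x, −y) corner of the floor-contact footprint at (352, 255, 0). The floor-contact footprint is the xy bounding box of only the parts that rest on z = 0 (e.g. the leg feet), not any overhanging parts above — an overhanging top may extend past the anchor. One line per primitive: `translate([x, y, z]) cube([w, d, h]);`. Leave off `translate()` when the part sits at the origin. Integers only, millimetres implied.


translate([352, 255, 0]) cube([171, 178, 2128]);


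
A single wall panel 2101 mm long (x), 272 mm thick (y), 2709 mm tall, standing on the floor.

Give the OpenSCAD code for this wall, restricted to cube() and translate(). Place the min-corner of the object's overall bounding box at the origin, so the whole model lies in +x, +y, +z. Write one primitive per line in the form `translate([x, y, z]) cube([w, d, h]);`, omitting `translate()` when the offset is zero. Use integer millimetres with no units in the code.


cube([2101, 272, 2709]);


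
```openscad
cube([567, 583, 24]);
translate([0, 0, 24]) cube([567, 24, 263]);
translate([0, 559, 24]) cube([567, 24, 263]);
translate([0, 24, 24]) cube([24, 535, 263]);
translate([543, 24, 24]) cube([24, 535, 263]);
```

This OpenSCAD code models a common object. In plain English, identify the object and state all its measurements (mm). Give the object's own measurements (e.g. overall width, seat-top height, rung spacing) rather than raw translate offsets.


An open-topped rectangular box: outside dimensions 567×583×287 mm, with a uniform wall and base thickness of 24 mm. The base is a full 567×583 slab on the floor; four walls sit on top of the base. The front and back walls (the −y and +y sides) span the full width; the two side walls fit between them.


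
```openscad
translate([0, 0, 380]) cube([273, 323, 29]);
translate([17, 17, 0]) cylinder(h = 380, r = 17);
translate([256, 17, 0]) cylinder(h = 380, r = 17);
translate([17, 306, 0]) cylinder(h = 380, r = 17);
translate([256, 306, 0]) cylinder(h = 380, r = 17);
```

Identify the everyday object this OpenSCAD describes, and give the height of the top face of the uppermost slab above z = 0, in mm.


A stool. The seat height is 409 mm.

A 273×323×29 slab at z = 380 on four corner cylinders — a stool. The seat top is 380 + 29 = 409 mm.


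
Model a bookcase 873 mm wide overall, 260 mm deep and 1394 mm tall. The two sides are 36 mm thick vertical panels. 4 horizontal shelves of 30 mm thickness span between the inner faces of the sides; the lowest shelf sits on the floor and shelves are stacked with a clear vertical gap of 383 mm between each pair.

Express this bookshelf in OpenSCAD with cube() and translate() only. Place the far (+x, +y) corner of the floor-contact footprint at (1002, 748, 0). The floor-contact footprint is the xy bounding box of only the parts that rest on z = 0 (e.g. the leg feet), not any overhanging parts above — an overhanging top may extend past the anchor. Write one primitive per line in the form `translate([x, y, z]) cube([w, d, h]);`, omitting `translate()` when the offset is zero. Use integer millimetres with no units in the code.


translate([129, 488, 0]) cube([36, 260, 1394]);
translate([966, 488, 0]) cube([36, 260, 1394]);
translate([165, 488, 0]) cube([801, 260, 30]);
translate([165, 488, 413]) cube([801, 260, 30]);
translate([165, 488, 826]) cube([801, 260, 30]);
translate([165, 488, 1239]) cube([801, 260, 30]);


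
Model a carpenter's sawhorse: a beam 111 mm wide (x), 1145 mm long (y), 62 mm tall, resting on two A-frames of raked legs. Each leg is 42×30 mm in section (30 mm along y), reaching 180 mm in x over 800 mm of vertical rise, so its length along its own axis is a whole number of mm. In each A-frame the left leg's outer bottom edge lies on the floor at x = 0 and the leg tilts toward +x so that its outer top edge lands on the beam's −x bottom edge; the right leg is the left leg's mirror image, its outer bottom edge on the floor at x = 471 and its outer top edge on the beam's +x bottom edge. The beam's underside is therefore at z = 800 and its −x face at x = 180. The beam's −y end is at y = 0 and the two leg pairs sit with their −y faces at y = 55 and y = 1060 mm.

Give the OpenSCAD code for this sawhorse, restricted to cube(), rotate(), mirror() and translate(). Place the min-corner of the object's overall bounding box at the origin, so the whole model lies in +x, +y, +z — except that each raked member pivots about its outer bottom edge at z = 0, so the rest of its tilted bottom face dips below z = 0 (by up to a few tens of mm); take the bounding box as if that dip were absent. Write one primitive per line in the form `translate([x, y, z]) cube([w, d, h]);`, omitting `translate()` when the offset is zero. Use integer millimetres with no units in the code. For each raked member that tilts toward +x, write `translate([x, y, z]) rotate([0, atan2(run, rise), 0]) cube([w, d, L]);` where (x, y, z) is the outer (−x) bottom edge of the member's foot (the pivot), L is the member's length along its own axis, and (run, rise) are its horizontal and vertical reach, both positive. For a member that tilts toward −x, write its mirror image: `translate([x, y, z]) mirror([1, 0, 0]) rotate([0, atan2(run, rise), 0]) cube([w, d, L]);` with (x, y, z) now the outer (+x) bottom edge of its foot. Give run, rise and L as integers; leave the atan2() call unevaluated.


translate([180, 0, 800]) cube([111, 1145, 62]);
translate([0, 55, 0]) rotate([0, atan2(180, 800), 0]) cube([42, 30, 820]);
translate([471, 55, 0]) mirror([1, 0, 0]) rotate([0, atan2(180, 800), 0]) cube([42, 30, 820]);
translate([0, 1060, 0]) rotate([0, atan2(180, 800), 0]) cube([42, 30, 820]);
translate([471, 1060, 0]) mirror([1, 0, 0]) rotate([0, atan2(180, 800), 0]) cube([42, 30, 820]);


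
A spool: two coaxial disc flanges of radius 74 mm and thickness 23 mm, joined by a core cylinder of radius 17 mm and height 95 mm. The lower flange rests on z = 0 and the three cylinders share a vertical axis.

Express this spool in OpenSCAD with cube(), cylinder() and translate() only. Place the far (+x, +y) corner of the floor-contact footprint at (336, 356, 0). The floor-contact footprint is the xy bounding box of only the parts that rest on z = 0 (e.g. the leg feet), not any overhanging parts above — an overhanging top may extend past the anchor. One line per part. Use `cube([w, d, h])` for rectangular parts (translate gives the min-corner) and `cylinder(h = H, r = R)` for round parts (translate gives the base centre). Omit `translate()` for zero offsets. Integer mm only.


translate([262, 282, 0]) cylinder(h = 23, r = 74);
translate([262, 282, 23]) cylinder(h = 95, r = 17);
translate([262, 282, 118]) cylinder(h = 23, r = 74);


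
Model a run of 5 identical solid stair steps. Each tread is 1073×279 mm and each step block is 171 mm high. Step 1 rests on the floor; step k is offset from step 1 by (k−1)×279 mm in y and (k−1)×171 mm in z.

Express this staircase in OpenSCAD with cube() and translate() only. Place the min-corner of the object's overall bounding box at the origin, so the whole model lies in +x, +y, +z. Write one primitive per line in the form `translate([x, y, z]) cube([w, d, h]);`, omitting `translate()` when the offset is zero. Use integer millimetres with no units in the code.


cube([1073, 279, 171]);
translate([0, 279, 171]) cube([1073, 279, 171]);
translate([0, 558, 342]) cube([1073, 279, 171]);
translate([0, 837, 513]) cube([1073, 279, 171]);
translate([0, 1116, 684]) cube([1073, 279, 171]);


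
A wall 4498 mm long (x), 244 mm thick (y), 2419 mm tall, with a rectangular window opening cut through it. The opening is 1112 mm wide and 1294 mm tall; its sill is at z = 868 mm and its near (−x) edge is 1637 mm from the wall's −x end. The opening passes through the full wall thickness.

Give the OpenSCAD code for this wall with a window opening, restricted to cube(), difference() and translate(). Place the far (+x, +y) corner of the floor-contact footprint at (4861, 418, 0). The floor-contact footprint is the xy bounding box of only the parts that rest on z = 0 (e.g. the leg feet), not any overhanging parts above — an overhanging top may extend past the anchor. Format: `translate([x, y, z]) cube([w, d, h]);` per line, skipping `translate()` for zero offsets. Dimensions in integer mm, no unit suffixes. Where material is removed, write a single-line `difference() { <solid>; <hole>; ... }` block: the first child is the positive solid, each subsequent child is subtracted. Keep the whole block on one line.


difference() { translate([363, 174, 0]) cube([4498, 244, 2419]); translate([2000, 174, 868]) cube([1112, 244, 1294]); }


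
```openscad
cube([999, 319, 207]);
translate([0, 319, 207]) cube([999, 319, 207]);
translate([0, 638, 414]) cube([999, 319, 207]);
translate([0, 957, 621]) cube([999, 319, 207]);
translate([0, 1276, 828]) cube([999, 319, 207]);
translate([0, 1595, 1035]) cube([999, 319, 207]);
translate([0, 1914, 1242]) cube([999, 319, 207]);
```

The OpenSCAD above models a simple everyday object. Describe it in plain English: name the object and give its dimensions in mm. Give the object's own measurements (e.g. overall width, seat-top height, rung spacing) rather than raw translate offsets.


A straight staircase of 7 solid steps. Each step is 999 mm wide (x), 319 mm deep (y, the going) and 207 mm tall (the rise). The first step rests on the floor; each subsequent step sits one going further in +y and one rise higher in +z, directly behind and above the previous step with no overlap.


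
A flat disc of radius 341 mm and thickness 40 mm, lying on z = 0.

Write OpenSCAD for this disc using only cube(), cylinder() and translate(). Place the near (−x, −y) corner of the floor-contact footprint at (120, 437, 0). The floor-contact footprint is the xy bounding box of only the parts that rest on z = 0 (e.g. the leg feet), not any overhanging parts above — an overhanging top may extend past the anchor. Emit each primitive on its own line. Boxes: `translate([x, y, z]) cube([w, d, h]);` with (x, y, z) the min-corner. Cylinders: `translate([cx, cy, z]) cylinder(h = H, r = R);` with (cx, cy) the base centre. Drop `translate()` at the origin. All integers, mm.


translate([461, 778, 0]) cylinder(h = 40, r = 341);


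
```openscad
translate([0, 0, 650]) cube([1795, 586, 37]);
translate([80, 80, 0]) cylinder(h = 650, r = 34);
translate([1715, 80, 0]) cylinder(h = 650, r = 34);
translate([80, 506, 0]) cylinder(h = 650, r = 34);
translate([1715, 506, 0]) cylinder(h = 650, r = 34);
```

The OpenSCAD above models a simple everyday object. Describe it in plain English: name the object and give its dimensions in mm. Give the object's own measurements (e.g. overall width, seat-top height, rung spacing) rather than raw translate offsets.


A table: top 1795 mm (x) × 586 mm (y), 37 mm thick, upper face at z = 687 mm, on four round legs of 68 mm diameter, each leg's bounding box inset 46 mm from the nearest pair of top edges from z = 0 to the bottom of the top.


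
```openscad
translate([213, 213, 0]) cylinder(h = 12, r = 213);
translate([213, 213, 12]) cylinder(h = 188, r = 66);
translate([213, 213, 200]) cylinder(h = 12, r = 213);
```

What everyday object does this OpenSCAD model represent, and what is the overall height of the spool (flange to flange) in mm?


A spool. The overall height is 212 mm.

Three coaxial cylinders, large–small–large — a spool. Two 12 mm flanges and a 188 mm core give 12 + 188 + 12 = 212 mm.


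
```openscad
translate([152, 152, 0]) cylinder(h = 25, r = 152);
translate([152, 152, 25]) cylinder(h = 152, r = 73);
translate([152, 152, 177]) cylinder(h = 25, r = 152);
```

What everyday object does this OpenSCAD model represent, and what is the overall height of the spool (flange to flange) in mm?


A spool. The overall height is 202 mm.

Three coaxial cylinders, large–small–large — a spool. Two 25 mm flanges and a 152 mm core give 25 + 152 + 25 = 202 mm.


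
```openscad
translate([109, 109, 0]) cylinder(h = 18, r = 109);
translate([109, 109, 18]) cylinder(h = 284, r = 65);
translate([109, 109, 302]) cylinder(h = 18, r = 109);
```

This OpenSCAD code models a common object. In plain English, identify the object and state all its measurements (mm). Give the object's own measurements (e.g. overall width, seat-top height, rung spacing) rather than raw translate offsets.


A spool: two coaxial disc flanges of radius 109 mm and thickness 18 mm, joined by a core cylinder of radius 65 mm and height 284 mm. The lower flange rests on z = 0 and the three cylinders share a vertical axis.


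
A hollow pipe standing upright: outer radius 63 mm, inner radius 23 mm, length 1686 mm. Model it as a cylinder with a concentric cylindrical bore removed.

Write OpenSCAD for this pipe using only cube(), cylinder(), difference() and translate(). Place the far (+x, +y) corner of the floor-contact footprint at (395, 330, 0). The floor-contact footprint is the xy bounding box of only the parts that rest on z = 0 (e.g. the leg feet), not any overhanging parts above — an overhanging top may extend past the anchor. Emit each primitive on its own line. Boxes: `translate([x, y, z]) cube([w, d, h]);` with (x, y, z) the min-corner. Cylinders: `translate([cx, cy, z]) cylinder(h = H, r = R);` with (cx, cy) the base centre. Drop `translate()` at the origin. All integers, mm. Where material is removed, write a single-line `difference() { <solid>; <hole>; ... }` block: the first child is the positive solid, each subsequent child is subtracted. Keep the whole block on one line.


difference() { translate([332, 267, 0]) cylinder(h = 1686, r = 63); translate([332, 267, 0]) cylinder(h = 1686, r = 23); }


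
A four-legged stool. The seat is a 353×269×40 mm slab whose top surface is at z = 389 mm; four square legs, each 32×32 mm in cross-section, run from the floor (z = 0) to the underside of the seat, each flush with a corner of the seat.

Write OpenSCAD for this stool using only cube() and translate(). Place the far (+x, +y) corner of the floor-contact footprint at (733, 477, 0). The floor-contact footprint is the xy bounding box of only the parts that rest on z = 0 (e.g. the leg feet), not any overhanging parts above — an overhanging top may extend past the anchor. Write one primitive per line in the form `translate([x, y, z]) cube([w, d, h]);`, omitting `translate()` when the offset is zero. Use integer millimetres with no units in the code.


translate([380, 208, 349]) cube([353, 269, 40]);
translate([380, 208, 0]) cube([32, 32, 349]);
translate([701, 208, 0]) cube([32, 32, 349]);
translate([380, 445, 0]) cube([32, 32, 349]);
translate([701, 445, 0]) cube([32, 32, 349]);


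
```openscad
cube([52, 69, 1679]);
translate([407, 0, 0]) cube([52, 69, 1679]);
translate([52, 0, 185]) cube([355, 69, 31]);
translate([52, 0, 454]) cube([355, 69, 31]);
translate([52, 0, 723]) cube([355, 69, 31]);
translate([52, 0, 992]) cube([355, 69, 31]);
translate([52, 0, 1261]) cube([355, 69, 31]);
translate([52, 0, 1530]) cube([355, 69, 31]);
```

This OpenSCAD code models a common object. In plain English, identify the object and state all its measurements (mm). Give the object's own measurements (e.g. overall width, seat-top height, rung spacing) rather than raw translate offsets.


A straight ladder. Two 52×69 mm vertical rails, 1679 mm tall, stand 459 mm apart (outside-to-outside) with their front faces coplanar on the −y side. 6 rungs, each 69 mm deep and 31 mm tall, span between the inner faces of the rails, front faces flush with the rails. The lowest rung's underside is at z = 185 mm and rungs are spaced 269 mm apart (underside to underside).


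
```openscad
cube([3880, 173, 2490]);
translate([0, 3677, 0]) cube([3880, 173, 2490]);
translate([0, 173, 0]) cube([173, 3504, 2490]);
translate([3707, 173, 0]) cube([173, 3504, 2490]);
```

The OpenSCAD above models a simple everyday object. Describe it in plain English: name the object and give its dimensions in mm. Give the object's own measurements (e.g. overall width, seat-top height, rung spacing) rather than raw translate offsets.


The wall frame of a small rectangular building: four walls, each 2490 mm tall and 173 mm thick, enclosing a footprint 3880 mm (x) by 3850 mm (y) outside-to-outside, with no floor or roof. The front and back walls (the −y and +y sides) span the full width; the two side walls fit between them.


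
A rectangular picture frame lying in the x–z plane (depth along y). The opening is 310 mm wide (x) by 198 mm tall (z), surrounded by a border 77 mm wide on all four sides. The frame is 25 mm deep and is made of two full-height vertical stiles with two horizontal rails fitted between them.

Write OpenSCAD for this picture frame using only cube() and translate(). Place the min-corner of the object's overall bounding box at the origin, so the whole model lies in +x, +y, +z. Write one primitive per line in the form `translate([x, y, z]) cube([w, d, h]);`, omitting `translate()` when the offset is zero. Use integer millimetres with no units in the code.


cube([77, 25, 352]);
translate([387, 0, 0]) cube([77, 25, 352]);
translate([77, 0, 0]) cube([310, 25, 77]);
translate([77, 0, 275]) cube([310, 25, 77]);


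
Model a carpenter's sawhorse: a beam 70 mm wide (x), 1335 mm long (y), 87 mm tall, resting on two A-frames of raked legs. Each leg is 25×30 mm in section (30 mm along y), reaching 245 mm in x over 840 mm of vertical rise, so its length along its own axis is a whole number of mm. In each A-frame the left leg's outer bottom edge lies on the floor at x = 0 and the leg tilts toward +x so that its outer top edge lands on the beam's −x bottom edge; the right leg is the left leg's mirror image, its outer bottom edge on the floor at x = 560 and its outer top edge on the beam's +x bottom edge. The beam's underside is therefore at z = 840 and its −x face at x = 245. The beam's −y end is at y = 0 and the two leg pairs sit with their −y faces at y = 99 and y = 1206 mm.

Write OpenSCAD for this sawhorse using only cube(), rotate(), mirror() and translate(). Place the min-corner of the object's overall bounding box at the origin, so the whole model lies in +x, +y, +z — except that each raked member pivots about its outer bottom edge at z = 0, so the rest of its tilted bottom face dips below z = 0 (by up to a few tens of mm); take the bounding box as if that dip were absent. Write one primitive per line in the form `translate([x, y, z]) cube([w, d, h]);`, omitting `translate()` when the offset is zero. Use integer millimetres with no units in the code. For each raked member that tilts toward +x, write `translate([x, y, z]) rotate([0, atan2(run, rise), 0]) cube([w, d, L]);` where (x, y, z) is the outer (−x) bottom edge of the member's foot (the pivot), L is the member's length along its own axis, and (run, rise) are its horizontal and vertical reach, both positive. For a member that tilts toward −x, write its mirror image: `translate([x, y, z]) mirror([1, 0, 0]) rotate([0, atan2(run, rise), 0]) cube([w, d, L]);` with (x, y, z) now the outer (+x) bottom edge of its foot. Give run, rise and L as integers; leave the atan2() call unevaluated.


translate([245, 0, 840]) cube([70, 1335, 87]);
translate([0, 99, 0]) rotate([0, atan2(245, 840), 0]) cube([25, 30, 875]);
translate([560, 99, 0]) mirror([1, 0, 0]) rotate([0, atan2(245, 840), 0]) cube([25, 30, 875]);
translate([0, 1206, 0]) rotate([0, atan2(245, 840), 0]) cube([25, 30, 875]);
translate([560, 1206, 0]) mirror([1, 0, 0]) rotate([0, atan2(245, 840), 0]) cube([25, 30, 875]);


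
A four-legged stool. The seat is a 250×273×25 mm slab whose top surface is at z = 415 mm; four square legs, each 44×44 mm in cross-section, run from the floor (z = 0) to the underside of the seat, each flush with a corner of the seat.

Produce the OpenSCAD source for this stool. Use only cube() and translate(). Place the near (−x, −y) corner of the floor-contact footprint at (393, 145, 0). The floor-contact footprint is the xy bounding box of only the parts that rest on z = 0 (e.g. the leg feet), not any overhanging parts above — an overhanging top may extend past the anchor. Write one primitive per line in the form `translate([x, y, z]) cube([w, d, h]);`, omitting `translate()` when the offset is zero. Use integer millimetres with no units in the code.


// leg_h = 415 - 25 = 390
translate([393, 145, 390]) cube([250, 273, 25]);
translate([393, 145, 0]) cube([44, 44, 390]);
translate([599, 145, 0]) cube([44, 44, 390]);
translate([393, 374, 0]) cube([44, 44, 390]);
translate([599, 374, 0]) cube([44, 44, 390]);


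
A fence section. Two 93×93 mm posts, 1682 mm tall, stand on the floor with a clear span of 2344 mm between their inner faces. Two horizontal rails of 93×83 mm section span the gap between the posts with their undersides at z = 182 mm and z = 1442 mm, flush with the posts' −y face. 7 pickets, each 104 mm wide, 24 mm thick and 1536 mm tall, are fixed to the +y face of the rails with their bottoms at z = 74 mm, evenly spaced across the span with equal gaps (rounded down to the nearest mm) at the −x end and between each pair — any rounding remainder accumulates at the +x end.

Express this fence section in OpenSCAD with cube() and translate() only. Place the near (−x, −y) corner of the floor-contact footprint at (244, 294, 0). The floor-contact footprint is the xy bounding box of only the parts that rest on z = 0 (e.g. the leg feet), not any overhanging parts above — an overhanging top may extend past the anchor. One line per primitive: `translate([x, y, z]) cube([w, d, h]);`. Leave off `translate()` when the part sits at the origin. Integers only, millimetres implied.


translate([244, 294, 0]) cube([93, 93, 1682]);
translate([2681, 294, 0]) cube([93, 93, 1682]);
translate([337, 294, 182]) cube([2344, 93, 83]);
translate([337, 294, 1442]) cube([2344, 93, 83]);
translate([539, 387, 74]) cube([104, 24, 1536]);
translate([845, 387, 74]) cube([104, 24, 1536]);
translate([1151, 387, 74]) cube([104, 24, 1536]);
translate([1457, 387, 74]) cube([104, 24, 1536]);
translate([1763, 387, 74]) cube([104, 24, 1536]);
translate([2069, 387, 74]) cube([104, 24, 1536]);
translate([2375, 387, 74]) cube([104, 24, 1536]);


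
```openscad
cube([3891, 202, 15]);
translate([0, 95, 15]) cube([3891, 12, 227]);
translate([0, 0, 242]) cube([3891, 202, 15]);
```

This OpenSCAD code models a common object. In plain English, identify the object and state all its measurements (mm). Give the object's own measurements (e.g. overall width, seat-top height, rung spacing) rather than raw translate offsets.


An I-beam lying along x, 3891 mm long. Overall section height 257 mm. Two flanges 202 mm wide (y) and 15 mm thick, one on the floor and one at the top; a web 12 mm thick runs between them, centred on the flange width.


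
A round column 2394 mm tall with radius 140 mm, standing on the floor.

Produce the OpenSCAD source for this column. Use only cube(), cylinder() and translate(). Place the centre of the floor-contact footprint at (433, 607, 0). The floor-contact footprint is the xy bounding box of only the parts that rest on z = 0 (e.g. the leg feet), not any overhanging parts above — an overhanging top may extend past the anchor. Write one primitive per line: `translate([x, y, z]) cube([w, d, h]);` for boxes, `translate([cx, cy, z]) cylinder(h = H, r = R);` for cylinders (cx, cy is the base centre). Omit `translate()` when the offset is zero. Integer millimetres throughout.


translate([433, 607, 0]) cylinder(h = 2394, r = 140);


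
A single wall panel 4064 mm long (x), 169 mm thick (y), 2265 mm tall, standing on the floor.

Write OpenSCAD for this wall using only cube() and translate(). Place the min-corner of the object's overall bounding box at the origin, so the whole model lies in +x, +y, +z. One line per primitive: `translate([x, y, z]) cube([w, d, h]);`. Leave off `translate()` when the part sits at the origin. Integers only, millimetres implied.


cube([4064, 169, 2265]);
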